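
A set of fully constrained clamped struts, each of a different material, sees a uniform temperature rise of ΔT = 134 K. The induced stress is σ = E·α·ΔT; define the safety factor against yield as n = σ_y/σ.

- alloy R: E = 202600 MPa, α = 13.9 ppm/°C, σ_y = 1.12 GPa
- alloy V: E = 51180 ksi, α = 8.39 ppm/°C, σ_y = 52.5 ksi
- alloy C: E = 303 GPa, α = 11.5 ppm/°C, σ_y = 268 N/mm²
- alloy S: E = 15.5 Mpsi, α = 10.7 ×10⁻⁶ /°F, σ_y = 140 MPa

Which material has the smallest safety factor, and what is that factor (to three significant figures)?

alloy S, n = 0.508

Converting E to GPa, α to ×10⁻⁶/K, σ_y to MPa, then σ and n for each:
  alloy R: E = 202.6, α = 13.9, σ_y = 1120 → σ = 377 MPa, n = 2.97
  alloy V: E = 352.9, α = 8.39, σ_y = 362.0 → σ = 397 MPa, n = 0.912
  alloy C: E = 303.0, α = 11.5, σ_y = 268.0 → σ = 467 MPa, n = 0.574
  alloy S: E = 106.9, α = 19.3, σ_y = 140.0 → σ = 276 MPa, n = 0.508
Alloy S has the lowest safety factor, n = 0.508.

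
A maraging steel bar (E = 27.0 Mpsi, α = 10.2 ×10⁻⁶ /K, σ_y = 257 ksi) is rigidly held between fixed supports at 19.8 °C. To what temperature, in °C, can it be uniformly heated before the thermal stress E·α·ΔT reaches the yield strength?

953 °C

E = 27.0 Mpsi = 186.2 GPa.
σ_y = 257 ksi = 1772 MPa.
E·α·ΔT = 1772 MPa ⇒ ΔT = 1772 / (186.2×10³ × 10.2×10⁻⁶) = 933.2 K.
T = 19.8 + 933.2 = 953.0 °C.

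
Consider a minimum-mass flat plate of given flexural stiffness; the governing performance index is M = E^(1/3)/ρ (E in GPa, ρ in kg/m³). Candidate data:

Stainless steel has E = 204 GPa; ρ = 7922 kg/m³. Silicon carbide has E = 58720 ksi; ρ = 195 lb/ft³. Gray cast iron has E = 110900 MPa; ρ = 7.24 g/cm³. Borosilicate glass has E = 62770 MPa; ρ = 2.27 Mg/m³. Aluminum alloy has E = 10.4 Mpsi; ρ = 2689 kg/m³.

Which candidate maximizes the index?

In SI units:
  stainless steel: E = 204.0 GPa, ρ = 7922 kg/m³
  silicon carbide: E = 404.9 GPa, ρ = 3124 kg/m³
  gray cast iron: E = 110.9 GPa, ρ = 7240 kg/m³
  borosilicate glass: E = 62.77 GPa, ρ = 2270 kg/m³
  aluminum alloy: E = 71.71 GPa, ρ = 2689 kg/m³
  silicon carbide: M = 2.37×10⁻³
  borosilicate glass: M = 1.75×10⁻³
  aluminum alloy: M = 1.54×10⁻³
  stainless steel: M = 0.743×10⁻³
  gray cast iron: M = 0.664×10⁻³
Silicon carbide ranks first.

silicon carbide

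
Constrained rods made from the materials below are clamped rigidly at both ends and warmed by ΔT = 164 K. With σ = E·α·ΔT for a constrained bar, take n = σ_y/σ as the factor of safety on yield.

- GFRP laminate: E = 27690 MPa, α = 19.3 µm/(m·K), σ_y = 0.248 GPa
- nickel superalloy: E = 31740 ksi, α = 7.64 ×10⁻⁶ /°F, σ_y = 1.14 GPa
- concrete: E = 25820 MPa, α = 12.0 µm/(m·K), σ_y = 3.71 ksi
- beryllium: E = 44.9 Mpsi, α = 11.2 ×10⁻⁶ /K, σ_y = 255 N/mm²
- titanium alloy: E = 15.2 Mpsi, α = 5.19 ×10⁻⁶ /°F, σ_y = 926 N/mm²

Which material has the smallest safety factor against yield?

beryllium

Converting E to GPa, α to ×10⁻⁶/K, σ_y to MPa, then σ and n for each:
  GFRP laminate: E = 27.69, α = 19.3, σ_y = 248.0 → σ = 87.6 MPa, n = 2.83
  nickel superalloy: E = 218.8, α = 13.8, σ_y = 1140 → σ = 494 MPa, n = 2.31
  concrete: E = 25.82, α = 12.0, σ_y = 25.58 → σ = 50.8 MPa, n = 0.503
  beryllium: E = 309.6, α = 11.2, σ_y = 255.0 → σ = 569 MPa, n = 0.448
  titanium alloy: E = 104.8, α = 9.34, σ_y = 926.0 → σ = 161 MPa, n = 5.77
Beryllium has the lowest safety factor, n = 0.448.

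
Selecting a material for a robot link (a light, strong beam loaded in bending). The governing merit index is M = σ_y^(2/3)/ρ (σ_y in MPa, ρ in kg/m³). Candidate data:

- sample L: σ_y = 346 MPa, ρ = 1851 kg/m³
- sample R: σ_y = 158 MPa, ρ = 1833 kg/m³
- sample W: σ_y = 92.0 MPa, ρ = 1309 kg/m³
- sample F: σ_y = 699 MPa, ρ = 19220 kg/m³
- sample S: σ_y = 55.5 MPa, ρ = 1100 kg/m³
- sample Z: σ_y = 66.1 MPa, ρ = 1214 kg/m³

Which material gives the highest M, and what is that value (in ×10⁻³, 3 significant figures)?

Evaluate M for each candidate:
  sample L: M = 26.6×10⁻³
  sample R: M = 15.9×10⁻³
  sample W: M = 15.6×10⁻³
  sample Z: M = 13.5×10⁻³
  sample S: M = 13.2×10⁻³
  sample F: M = 4.10×10⁻³
The maximum is for sample L.

sample L, M = 26.6×10⁻³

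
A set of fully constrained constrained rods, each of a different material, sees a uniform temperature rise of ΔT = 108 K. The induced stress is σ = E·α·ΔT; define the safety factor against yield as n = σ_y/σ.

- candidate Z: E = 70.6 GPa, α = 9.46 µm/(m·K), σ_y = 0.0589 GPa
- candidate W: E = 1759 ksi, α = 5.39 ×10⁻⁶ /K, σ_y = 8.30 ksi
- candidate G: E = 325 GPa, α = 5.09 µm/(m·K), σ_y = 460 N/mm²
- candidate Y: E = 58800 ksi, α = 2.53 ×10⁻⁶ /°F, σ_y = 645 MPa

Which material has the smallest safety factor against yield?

candidate Z

With everything in SI (GPa, ×10⁻⁶/K, MPa):
  candidate Z: E = 70.60, α = 9.46, σ_y = 58.90 → σ = 72.1 MPa, n = 0.817
  candidate W: E = 12.13, α = 5.39, σ_y = 57.23 → σ = 7.06 MPa, n = 8.11
  candidate G: E = 325.0, α = 5.09, σ_y = 460.0 → σ = 179 MPa, n = 2.57
  candidate Y: E = 405.4, α = 4.55, σ_y = 645.0 → σ = 199 MPa, n = 3.23
Candidate Z has the lowest safety factor, n = 0.817.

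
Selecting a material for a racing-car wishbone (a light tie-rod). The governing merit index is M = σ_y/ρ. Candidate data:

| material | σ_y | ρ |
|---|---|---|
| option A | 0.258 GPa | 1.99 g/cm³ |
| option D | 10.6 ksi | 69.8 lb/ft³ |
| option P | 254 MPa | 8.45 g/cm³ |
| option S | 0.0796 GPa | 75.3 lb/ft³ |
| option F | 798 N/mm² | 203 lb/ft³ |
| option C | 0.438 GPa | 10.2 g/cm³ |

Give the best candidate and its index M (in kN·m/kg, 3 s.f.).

option F, M = 245 kN·m/kg

Convert each candidate to consistent units, then evaluate M:
  option A: σ_y = 258.0 MPa, ρ = 1990 kg/m³
  option D: σ_y = 73.08 MPa, ρ = 1118 kg/m³
  option P: σ_y = 254.0 MPa, ρ = 8450 kg/m³
  option S: σ_y = 79.60 MPa, ρ = 1206 kg/m³
  option F: σ_y = 798.0 MPa, ρ = 3252 kg/m³
  option C: σ_y = 438.0 MPa, ρ = 10200 kg/m³
  option F: M = 245 kN·m/kg
  option A: M = 130 kN·m/kg
  option S: M = 66.0 kN·m/kg
  option D: M = 65.4 kN·m/kg
  option C: M = 42.9 kN·m/kg
  option P: M = 30.1 kN·m/kg
Highest index: option F.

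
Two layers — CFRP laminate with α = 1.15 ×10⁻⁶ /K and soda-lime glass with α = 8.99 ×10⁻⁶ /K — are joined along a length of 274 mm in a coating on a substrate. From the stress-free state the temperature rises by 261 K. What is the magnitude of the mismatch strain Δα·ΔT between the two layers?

Δα = |1.15 − 8.99|×10⁻⁶/K = 7.84×10⁻⁶/K.
Mismatch strain = Δα·ΔT = 7.84×10⁻⁶ × 261.0 = 2.05×10⁻³.

2.05×10⁻³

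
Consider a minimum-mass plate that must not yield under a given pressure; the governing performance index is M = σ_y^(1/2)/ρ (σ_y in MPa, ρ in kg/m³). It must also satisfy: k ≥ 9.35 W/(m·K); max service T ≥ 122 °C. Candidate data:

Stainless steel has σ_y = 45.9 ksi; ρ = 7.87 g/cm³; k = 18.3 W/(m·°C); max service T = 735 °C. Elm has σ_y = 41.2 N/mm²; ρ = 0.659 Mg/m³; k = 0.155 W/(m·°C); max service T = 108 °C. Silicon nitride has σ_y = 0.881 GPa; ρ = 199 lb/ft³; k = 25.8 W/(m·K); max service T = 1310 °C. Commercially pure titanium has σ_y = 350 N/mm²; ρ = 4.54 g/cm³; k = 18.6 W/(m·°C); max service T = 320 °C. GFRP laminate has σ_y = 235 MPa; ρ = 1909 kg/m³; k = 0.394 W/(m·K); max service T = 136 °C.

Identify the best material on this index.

Screen on constraints: k ≥ 9.35 W/(m·K); max service T ≥ 122 °C. Survivors: stainless steel, silicon nitride, commercially pure titanium.
Normalizing units and computing the index:
  stainless steel: σ_y = 316.5 MPa, ρ = 7870 kg/m³
  silicon nitride: σ_y = 881.0 MPa, ρ = 3188 kg/m³
  commercially pure titanium: σ_y = 350.0 MPa, ρ = 4540 kg/m³
  silicon nitride: M = 9.31×10⁻³
  commercially pure titanium: M = 4.12×10⁻³
  stainless steel: M = 2.26×10⁻³
Highest index: silicon nitride.

silicon nitride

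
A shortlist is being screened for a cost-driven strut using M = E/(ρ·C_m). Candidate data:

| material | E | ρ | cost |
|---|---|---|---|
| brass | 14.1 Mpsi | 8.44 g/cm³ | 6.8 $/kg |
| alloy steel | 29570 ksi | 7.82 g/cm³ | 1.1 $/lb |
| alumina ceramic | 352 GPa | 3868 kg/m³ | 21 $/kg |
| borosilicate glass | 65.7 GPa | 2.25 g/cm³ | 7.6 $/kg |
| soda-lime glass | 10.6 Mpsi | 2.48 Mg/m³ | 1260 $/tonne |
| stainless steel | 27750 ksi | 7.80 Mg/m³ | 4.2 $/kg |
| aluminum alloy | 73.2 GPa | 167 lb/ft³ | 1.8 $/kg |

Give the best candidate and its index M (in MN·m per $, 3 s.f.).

After converting to SI:
  brass: E = 97.22 GPa, ρ = 8440 kg/m³, cost = 6.800 $/kg
  alloy steel: E = 203.9 GPa, ρ = 7820 kg/m³, cost = 2.425 $/kg
  alumina ceramic: E = 352.0 GPa, ρ = 3868 kg/m³, cost = 21.00 $/kg
  borosilicate glass: E = 65.70 GPa, ρ = 2250 kg/m³, cost = 7.600 $/kg
  soda-lime glass: E = 73.08 GPa, ρ = 2480 kg/m³, cost = 1.260 $/kg
  stainless steel: E = 191.3 GPa, ρ = 7800 kg/m³, cost = 4.200 $/kg
  aluminum alloy: E = 73.20 GPa, ρ = 2675 kg/m³, cost = 1.800 $/kg
  soda-lime glass: M = 23.4 MN·m per $
  aluminum alloy: M = 15.2 MN·m per $
  alloy steel: M = 10.8 MN·m per $
  stainless steel: M = 5.84 MN·m per $
  alumina ceramic: M = 4.33 MN·m per $
  borosilicate glass: M = 3.84 MN·m per $
  brass: M = 1.69 MN·m per $
Soda-lime glass has the largest M.

soda-lime glass, M = 23.4 MN·m per $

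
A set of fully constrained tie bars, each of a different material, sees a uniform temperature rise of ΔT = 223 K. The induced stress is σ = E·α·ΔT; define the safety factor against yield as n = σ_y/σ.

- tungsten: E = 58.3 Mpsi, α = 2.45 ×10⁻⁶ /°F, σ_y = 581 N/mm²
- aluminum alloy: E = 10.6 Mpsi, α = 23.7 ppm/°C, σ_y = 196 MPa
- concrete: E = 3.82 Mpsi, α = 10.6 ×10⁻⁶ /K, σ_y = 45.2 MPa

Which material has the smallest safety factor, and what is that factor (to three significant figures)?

Converting E to GPa, α to ×10⁻⁶/K, σ_y to MPa, then σ and n for each:
  tungsten: E = 402.0, α = 4.41, σ_y = 581.0 → σ = 395 MPa, n = 1.47
  aluminum alloy: E = 73.08, α = 23.7, σ_y = 196.0 → σ = 386 MPa, n = 0.507
  concrete: E = 26.34, α = 10.6, σ_y = 45.20 → σ = 62.3 MPa, n = 0.726
Aluminum alloy has the lowest safety factor, n = 0.507.

aluminum alloy, n = 0.507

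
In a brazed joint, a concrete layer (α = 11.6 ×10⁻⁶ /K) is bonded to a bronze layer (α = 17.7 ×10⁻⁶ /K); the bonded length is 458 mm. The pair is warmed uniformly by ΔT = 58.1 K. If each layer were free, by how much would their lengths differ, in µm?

162 µm

Δα = |11.6 − 17.7|×10⁻⁶/K = 6.10×10⁻⁶/K.
ΔL_mismatch = Δα·L·ΔT = 6.10×10⁻⁶ × 458.0 mm × 58.1 K = 162 µm.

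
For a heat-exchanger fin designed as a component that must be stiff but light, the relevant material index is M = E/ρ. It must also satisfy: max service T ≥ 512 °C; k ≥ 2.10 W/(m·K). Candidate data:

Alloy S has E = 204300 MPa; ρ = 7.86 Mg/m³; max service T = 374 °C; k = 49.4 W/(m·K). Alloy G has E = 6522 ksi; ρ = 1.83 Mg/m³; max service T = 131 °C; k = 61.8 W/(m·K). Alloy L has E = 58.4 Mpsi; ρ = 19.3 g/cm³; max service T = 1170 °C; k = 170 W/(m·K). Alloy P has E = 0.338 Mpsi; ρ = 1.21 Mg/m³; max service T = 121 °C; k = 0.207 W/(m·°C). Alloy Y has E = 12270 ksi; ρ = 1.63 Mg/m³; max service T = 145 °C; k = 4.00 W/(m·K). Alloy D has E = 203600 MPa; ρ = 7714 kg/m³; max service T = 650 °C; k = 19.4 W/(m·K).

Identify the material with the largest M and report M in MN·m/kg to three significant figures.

alloy D, M = 26.4 MN·m/kg

Screen on constraints: max service T ≥ 512 °C; k ≥ 2.10 W/(m·K). Survivors: alloy L, alloy D.
After converting to SI:
  alloy L: E = 402.7 GPa, ρ = 19300 kg/m³
  alloy D: E = 203.6 GPa, ρ = 7714 kg/m³
  alloy D: M = 26.4 MN·m/kg
  alloy L: M = 20.9 MN·m/kg
Alloy D ranks first.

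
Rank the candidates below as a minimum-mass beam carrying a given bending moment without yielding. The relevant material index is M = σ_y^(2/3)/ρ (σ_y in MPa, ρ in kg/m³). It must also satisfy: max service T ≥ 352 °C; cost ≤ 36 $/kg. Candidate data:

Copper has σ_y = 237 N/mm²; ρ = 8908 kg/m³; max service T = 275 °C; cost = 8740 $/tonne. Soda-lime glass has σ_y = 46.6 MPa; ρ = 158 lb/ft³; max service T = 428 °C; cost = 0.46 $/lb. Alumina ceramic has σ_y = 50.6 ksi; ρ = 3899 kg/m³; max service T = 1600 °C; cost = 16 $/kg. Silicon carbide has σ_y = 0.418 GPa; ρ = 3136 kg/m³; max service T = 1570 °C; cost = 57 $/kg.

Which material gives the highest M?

Screen on constraints: max service T ≥ 352 °C; cost ≤ 36 $/kg. Survivors: soda-lime glass, alumina ceramic.
Putting every candidate on a common basis:
  soda-lime glass: σ_y = 46.60 MPa, ρ = 2531 kg/m³
  alumina ceramic: σ_y = 348.9 MPa, ρ = 3899 kg/m³
  alumina ceramic: M = 12.7×10⁻³
  soda-lime glass: M = 5.12×10⁻³
Alumina ceramic has the largest M.

alumina ceramic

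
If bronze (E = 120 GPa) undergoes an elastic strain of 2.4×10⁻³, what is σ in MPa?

288 MPa

σ = E·ε = 120000 MPa × 2.4×10⁻³ = 288 MPa.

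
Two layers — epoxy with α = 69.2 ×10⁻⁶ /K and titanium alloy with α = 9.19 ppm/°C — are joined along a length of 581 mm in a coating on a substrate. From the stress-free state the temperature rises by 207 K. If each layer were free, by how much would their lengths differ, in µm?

Δα = |69.2 − 9.19|×10⁻⁶/K = 60.0×10⁻⁶/K.
ΔL_mismatch = Δα·L·ΔT = 60.0×10⁻⁶ × 581.0 mm × 207.0 K = 7220 µm.

7220 µm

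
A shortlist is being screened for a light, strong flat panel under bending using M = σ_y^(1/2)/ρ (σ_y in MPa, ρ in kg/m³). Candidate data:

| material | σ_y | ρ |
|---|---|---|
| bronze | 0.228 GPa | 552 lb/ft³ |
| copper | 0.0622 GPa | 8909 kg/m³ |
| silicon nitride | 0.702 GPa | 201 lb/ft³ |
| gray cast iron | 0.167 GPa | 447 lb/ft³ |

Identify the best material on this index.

silicon nitride

After converting to SI:
  bronze: σ_y = 228.0 MPa, ρ = 8842 kg/m³
  copper: σ_y = 62.20 MPa, ρ = 8909 kg/m³
  silicon nitride: σ_y = 702.0 MPa, ρ = 3220 kg/m³
  gray cast iron: σ_y = 167.0 MPa, ρ = 7160 kg/m³
  silicon nitride: M = 8.23×10⁻³
  gray cast iron: M = 1.80×10⁻³
  bronze: M = 1.71×10⁻³
  copper: M = 0.885×10⁻³
Silicon nitride ranks first.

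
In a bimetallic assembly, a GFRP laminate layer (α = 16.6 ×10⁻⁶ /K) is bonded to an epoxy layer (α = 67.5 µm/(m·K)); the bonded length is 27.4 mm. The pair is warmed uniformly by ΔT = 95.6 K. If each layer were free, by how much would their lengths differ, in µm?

133 µm

Δα = |16.6 − 67.5|×10⁻⁶/K = 50.9×10⁻⁶/K.
ΔL_mismatch = Δα·L·ΔT = 50.9×10⁻⁶ × 27.4 mm × 95.6 K = 133 µm.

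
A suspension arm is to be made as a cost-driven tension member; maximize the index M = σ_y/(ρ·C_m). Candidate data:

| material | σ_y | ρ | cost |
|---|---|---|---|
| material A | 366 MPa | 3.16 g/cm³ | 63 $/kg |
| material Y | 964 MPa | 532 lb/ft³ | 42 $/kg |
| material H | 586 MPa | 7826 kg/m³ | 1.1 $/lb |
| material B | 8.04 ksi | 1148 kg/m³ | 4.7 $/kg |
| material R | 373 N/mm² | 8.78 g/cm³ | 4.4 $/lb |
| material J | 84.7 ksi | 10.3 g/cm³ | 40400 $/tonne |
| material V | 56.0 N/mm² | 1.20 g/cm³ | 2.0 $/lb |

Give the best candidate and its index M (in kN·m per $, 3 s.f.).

material H, M = 30.9 kN·m per $

Convert each candidate to consistent units, then evaluate M:
  material A: σ_y = 366.0 MPa, ρ = 3160 kg/m³, cost = 63.00 $/kg
  material Y: σ_y = 964.0 MPa, ρ = 8522 kg/m³, cost = 42.00 $/kg
  material H: σ_y = 586.0 MPa, ρ = 7826 kg/m³, cost = 2.425 $/kg
  material B: σ_y = 55.43 MPa, ρ = 1148 kg/m³, cost = 4.700 $/kg
  material R: σ_y = 373.0 MPa, ρ = 8780 kg/m³, cost = 9.700 $/kg
  material J: σ_y = 584.0 MPa, ρ = 10300 kg/m³, cost = 40.40 $/kg
  material V: σ_y = 56.00 MPa, ρ = 1200 kg/m³, cost = 4.409 $/kg
  material H: M = 30.9 kN·m per $
  material V: M = 10.6 kN·m per $
  material B: M = 10.3 kN·m per $
  material R: M = 4.38 kN·m per $
  material Y: M = 2.69 kN·m per $
  material A: M = 1.84 kN·m per $
  material J: M = 1.40 kN·m per $
Highest index: material H.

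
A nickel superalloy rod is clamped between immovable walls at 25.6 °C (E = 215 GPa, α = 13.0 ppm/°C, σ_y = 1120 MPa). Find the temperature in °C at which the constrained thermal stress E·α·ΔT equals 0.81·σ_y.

E·α·ΔT = 907.2 MPa ⇒ ΔT = 907.2 / (215.0×10³ × 13.0×10⁻⁶) = 324.6 K.
T = 25.6 + 324.6 = 350.2 °C.

350 °C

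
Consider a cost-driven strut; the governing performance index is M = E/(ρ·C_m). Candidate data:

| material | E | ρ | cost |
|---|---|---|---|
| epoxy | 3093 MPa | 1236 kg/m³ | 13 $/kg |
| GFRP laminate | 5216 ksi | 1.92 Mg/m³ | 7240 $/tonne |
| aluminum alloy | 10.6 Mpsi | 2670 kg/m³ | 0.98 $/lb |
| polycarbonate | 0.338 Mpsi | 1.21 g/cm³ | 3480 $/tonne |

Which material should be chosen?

Convert each candidate to consistent units, then evaluate M:
  epoxy: E = 3.093 GPa, ρ = 1236 kg/m³, cost = 13.00 $/kg
  GFRP laminate: E = 35.96 GPa, ρ = 1920 kg/m³, cost = 7.240 $/kg
  aluminum alloy: E = 73.08 GPa, ρ = 2670 kg/m³, cost = 2.160 $/kg
  polycarbonate: E = 2.330 GPa, ρ = 1210 kg/m³, cost = 3.480 $/kg
  aluminum alloy: M = 12.7 MN·m per $
  GFRP laminate: M = 2.59 MN·m per $
  polycarbonate: M = 0.553 MN·m per $
  epoxy: M = 0.192 MN·m per $
Highest index: aluminum alloy.

aluminum alloy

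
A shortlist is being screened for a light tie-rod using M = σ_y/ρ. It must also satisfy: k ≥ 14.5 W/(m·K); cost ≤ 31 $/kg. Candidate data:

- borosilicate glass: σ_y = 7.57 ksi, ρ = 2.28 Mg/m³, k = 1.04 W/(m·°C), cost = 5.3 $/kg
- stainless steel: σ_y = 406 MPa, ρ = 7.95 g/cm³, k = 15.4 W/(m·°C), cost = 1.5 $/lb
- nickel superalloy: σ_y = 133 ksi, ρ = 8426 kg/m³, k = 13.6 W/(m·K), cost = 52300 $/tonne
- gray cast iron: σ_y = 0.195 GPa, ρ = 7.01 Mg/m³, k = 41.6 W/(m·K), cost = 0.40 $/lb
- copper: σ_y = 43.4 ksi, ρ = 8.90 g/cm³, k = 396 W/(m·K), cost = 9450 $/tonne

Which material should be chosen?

stainless steel

Screen on constraints: k ≥ 14.5 W/(m·K); cost ≤ 31 $/kg. Survivors: stainless steel, gray cast iron, copper.
Normalizing units and computing the index:
  stainless steel: σ_y = 406.0 MPa, ρ = 7950 kg/m³
  gray cast iron: σ_y = 195.0 MPa, ρ = 7010 kg/m³
  copper: σ_y = 299.2 MPa, ρ = 8900 kg/m³
  stainless steel: M = 51.1 kN·m/kg
  copper: M = 33.6 kN·m/kg
  gray cast iron: M = 27.8 kN·m/kg
Stainless steel ranks first.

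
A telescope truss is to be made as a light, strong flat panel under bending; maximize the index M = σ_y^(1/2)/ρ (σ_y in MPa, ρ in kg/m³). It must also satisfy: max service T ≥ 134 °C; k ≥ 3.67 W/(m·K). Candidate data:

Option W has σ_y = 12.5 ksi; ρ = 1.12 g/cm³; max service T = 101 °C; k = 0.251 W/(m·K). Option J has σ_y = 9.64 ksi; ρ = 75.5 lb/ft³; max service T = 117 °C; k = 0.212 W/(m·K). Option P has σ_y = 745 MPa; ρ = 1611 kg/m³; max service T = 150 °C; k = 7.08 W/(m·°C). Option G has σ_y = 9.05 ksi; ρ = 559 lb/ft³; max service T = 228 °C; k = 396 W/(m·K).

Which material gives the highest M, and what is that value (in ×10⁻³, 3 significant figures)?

Screen on constraints: max service T ≥ 134 °C; k ≥ 3.67 W/(m·K). Survivors: option P, option G.
Convert each candidate to consistent units, then evaluate M:
  option P: σ_y = 745.0 MPa, ρ = 1611 kg/m³
  option G: σ_y = 62.40 MPa, ρ = 8954 kg/m³
  option P: M = 16.9×10⁻³
  option G: M = 0.882×10⁻³
Highest index: option P.

option P, M = 16.9×10⁻³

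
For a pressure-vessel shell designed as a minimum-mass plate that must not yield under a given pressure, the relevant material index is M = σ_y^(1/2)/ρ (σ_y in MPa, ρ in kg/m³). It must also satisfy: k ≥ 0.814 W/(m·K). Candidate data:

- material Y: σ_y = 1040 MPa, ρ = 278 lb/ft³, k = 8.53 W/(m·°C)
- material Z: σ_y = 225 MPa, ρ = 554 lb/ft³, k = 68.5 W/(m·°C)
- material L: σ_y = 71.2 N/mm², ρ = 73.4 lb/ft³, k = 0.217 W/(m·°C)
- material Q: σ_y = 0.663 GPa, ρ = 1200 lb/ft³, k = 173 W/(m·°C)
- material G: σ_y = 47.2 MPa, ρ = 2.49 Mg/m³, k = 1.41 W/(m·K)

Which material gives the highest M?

Screen on constraints: k ≥ 0.814 W/(m·K). Survivors: material Y, material Z, material Q, material G.
In SI units:
  material Y: σ_y = 1040 MPa, ρ = 4453 kg/m³
  material Z: σ_y = 225.0 MPa, ρ = 8874 kg/m³
  material Q: σ_y = 663.0 MPa, ρ = 19220 kg/m³
  material G: σ_y = 47.20 MPa, ρ = 2490 kg/m³
  material Y: M = 7.24×10⁻³
  material G: M = 2.76×10⁻³
  material Z: M = 1.69×10⁻³
  material Q: M = 1.34×10⁻³
Highest index: material Y.

material Y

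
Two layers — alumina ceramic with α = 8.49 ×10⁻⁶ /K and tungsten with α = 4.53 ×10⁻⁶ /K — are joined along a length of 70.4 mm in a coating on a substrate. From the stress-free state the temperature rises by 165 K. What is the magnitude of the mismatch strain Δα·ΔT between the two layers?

Δα = |8.49 − 4.53|×10⁻⁶/K = 3.96×10⁻⁶/K.
Mismatch strain = Δα·ΔT = 3.96×10⁻⁶ × 165.0 = 6.53×10⁻⁴.

6.53×10⁻⁴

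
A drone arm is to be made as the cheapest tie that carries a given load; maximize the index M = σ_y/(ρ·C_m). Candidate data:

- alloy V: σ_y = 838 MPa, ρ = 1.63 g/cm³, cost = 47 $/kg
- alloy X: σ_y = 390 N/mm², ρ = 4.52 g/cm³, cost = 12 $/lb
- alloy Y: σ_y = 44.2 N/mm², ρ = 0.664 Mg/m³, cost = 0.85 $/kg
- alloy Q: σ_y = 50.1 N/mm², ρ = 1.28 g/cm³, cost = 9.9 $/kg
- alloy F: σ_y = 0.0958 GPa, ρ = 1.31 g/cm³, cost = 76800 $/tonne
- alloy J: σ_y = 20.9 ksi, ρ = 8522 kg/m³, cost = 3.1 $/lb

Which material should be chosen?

alloy Y

After converting to SI:
  alloy V: σ_y = 838.0 MPa, ρ = 1630 kg/m³, cost = 47.00 $/kg
  alloy X: σ_y = 390.0 MPa, ρ = 4520 kg/m³, cost = 26.46 $/kg
  alloy Y: σ_y = 44.20 MPa, ρ = 664.0 kg/m³, cost = 0.8500 $/kg
  alloy Q: σ_y = 50.10 MPa, ρ = 1280 kg/m³, cost = 9.900 $/kg
  alloy F: σ_y = 95.80 MPa, ρ = 1310 kg/m³, cost = 76.80 $/kg
  alloy J: σ_y = 144.1 MPa, ρ = 8522 kg/m³, cost = 6.834 $/kg
  alloy Y: M = 78.3 kN·m per $
  alloy V: M = 10.9 kN·m per $
  alloy Q: M = 3.95 kN·m per $
  alloy X: M = 3.26 kN·m per $
  alloy J: M = 2.47 kN·m per $
  alloy F: M = 0.952 kN·m per $
The maximum is for alloy Y.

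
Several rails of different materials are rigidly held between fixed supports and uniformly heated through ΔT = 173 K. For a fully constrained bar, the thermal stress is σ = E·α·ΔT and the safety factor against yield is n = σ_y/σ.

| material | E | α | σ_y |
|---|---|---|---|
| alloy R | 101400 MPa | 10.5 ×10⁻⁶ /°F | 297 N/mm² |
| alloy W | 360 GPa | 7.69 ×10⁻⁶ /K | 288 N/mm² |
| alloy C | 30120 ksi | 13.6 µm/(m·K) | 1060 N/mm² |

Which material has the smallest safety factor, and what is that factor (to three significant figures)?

With everything in SI (GPa, ×10⁻⁶/K, MPa):
  alloy R: E = 101.4, α = 18.9, σ_y = 297.0 → σ = 332 MPa, n = 0.896
  alloy W: E = 360.0, α = 7.69, σ_y = 288.0 → σ = 479 MPa, n = 0.601
  alloy C: E = 207.7, α = 13.6, σ_y = 1060 → σ = 489 MPa, n = 2.17
Alloy W has the lowest safety factor, n = 0.601.

alloy W, n = 0.601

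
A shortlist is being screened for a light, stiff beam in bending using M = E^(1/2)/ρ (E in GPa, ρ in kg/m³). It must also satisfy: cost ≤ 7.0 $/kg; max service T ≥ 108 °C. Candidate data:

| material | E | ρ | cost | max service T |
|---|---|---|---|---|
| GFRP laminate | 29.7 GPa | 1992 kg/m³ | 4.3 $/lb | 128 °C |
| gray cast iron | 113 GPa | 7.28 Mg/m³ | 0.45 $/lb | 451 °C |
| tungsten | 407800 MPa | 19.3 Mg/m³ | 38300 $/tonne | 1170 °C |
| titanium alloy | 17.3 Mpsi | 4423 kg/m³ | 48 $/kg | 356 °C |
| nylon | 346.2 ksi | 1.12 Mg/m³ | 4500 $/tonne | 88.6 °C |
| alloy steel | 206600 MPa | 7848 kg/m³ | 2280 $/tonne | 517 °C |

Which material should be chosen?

alloy steel

Screen on constraints: cost ≤ 7.0 $/kg; max service T ≥ 108 °C. Survivors: gray cast iron, alloy steel.
After converting to SI:
  gray cast iron: E = 113.0 GPa, ρ = 7280 kg/m³
  alloy steel: E = 206.6 GPa, ρ = 7848 kg/m³
  alloy steel: M = 1.83×10⁻³
  gray cast iron: M = 1.46×10⁻³
Highest index: alloy steel.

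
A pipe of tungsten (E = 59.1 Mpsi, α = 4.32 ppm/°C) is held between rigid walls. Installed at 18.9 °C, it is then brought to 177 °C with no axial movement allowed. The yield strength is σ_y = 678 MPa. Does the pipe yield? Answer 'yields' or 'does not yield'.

E = 59.1 Mpsi = 407.5 GPa.
ΔT = 158.1 K. Constrained thermal stress σ = E·α·ΔT = 407.5×10³ MPa × 4.32×10⁻⁶ × 158.1 = 278 MPa (compressive).
Compare to σ_y = 678 MPa: σ < σ_y, so it does not yield.

does not yield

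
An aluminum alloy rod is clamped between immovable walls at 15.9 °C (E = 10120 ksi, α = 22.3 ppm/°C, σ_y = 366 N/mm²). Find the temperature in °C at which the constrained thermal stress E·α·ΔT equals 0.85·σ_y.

216 °C

E = 10120 ksi = 69.77 GPa.
σ_y = 366 N/mm² = 366.0 MPa.
E·α·ΔT = 311.1 MPa ⇒ ΔT = 311.1 / (69.77×10³ × 22.3×10⁻⁶) = 199.9 K.
T = 15.9 + 199.9 = 215.8 °C.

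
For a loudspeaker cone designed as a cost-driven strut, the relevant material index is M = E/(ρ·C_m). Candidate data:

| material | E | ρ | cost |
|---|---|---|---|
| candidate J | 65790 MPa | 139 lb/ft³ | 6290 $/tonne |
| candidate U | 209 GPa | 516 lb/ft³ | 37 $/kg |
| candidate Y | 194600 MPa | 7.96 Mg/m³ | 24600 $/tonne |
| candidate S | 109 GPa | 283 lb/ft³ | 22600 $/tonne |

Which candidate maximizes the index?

After converting to SI:
  candidate J: E = 65.79 GPa, ρ = 2227 kg/m³, cost = 6.290 $/kg
  candidate U: E = 209.0 GPa, ρ = 8266 kg/m³, cost = 37.00 $/kg
  candidate Y: E = 194.6 GPa, ρ = 7960 kg/m³, cost = 24.60 $/kg
  candidate S: E = 109.0 GPa, ρ = 4533 kg/m³, cost = 22.60 $/kg
  candidate J: M = 4.70 MN·m per $
  candidate S: M = 1.06 MN·m per $
  candidate Y: M = 0.994 MN·m per $
  candidate U: M = 0.683 MN·m per $
The maximum is for candidate J.

candidate J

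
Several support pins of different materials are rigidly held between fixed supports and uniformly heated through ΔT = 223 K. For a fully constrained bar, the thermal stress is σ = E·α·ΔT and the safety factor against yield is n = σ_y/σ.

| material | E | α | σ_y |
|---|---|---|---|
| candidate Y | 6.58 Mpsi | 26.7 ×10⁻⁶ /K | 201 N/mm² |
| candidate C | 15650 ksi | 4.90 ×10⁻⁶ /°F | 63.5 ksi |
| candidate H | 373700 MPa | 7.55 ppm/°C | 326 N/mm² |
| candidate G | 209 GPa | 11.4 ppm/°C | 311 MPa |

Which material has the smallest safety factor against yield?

Per material, after unit conversion:
  candidate Y: E = 45.37, α = 26.7, σ_y = 201.0 → σ = 270 MPa, n = 0.744
  candidate C: E = 107.9, α = 8.82, σ_y = 437.8 → σ = 212 MPa, n = 2.06
  candidate H: E = 373.7, α = 7.55, σ_y = 326.0 → σ = 629 MPa, n = 0.518
  candidate G: E = 209.0, α = 11.4, σ_y = 311.0 → σ = 531 MPa, n = 0.585
Candidate H has the lowest safety factor, n = 0.518.

candidate H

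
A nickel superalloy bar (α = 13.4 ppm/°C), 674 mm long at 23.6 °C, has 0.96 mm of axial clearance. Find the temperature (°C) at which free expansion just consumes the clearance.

α·L₀·ΔT = 0.96 mm ⇒ ΔT = 0.96 / (13.4×10⁻⁶ × 674.0) = 106.3 K.
T = 23.6 + 106.3 = 129.9 °C.

130 °C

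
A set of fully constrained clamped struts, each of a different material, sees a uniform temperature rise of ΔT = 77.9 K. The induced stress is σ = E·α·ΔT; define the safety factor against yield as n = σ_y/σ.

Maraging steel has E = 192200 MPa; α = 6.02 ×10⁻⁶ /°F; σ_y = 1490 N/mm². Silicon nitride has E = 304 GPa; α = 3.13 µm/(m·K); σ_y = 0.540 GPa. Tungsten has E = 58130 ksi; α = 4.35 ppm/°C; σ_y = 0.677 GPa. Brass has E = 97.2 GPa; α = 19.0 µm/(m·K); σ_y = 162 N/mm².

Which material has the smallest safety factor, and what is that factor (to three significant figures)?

Per material, after unit conversion:
  maraging steel: E = 192.2, α = 10.8, σ_y = 1490 → σ = 162 MPa, n = 9.18
  silicon nitride: E = 304.0, α = 3.13, σ_y = 540.0 → σ = 74.1 MPa, n = 7.29
  tungsten: E = 400.8, α = 4.35, σ_y = 677.0 → σ = 136 MPa, n = 4.98
  brass: E = 97.20, α = 19.0, σ_y = 162.0 → σ = 144 MPa, n = 1.13
Smallest n: brass with n = 1.13.

brass, n = 1.13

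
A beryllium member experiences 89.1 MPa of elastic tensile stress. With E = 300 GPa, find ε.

ε = σ/E = 89.1 / 300000 = 2.97×10⁻⁴.

2.97×10⁻⁴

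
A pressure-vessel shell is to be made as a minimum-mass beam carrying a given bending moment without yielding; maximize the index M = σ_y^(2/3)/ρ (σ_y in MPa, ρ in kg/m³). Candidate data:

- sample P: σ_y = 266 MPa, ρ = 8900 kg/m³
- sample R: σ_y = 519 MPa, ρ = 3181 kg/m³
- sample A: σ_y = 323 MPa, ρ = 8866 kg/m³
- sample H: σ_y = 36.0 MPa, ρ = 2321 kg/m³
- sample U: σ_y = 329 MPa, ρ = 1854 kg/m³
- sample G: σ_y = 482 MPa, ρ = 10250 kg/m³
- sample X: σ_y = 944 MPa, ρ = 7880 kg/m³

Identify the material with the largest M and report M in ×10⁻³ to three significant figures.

sample U, M = 25.7×10⁻³

Evaluate M for each candidate:
  sample U: M = 25.7×10⁻³
  sample R: M = 20.3×10⁻³
  sample X: M = 12.2×10⁻³
  sample G: M = 6.00×10⁻³
  sample A: M = 5.31×10⁻³
  sample H: M = 4.70×10⁻³
  sample P: M = 4.65×10⁻³
Highest index: sample U.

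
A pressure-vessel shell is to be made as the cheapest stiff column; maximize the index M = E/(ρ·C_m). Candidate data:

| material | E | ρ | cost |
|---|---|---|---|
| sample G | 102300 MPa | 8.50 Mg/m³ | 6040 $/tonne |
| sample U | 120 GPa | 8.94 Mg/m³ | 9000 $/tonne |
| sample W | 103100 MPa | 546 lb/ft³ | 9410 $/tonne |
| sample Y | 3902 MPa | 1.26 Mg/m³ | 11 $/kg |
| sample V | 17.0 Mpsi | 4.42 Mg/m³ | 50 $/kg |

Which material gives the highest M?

sample G

Normalizing units and computing the index:
  sample G: E = 102.3 GPa, ρ = 8500 kg/m³, cost = 6.040 $/kg
  sample U: E = 120.0 GPa, ρ = 8940 kg/m³, cost = 9.000 $/kg
  sample W: E = 103.1 GPa, ρ = 8746 kg/m³, cost = 9.410 $/kg
  sample Y: E = 3.902 GPa, ρ = 1260 kg/m³, cost = 11.00 $/kg
  sample V: E = 117.2 GPa, ρ = 4420 kg/m³, cost = 50.00 $/kg
  sample G: M = 1.99 MN·m per $
  sample U: M = 1.49 MN·m per $
  sample W: M = 1.25 MN·m per $
  sample V: M = 0.530 MN·m per $
  sample Y: M = 0.282 MN·m per $
The maximum is for sample G.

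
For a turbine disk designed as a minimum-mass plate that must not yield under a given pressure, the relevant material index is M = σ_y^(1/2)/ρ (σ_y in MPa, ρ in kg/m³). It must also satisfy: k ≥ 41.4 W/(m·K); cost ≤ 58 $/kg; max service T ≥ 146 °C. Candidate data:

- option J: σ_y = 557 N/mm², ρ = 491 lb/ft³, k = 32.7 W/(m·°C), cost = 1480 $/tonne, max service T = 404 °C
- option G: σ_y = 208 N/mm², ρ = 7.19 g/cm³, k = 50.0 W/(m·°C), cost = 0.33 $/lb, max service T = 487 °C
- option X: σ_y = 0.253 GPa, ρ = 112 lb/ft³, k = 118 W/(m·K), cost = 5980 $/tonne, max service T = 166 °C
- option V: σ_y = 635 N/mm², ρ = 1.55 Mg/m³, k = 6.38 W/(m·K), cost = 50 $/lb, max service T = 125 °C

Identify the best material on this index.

option X

Screen on constraints: k ≥ 41.4 W/(m·K); cost ≤ 58 $/kg; max service T ≥ 146 °C. Survivors: option G, option X.
Normalizing units and computing the index:
  option G: σ_y = 208.0 MPa, ρ = 7190 kg/m³
  option X: σ_y = 253.0 MPa, ρ = 1794 kg/m³
  option X: M = 8.87×10⁻³
  option G: M = 2.01×10⁻³
Option X ranks first.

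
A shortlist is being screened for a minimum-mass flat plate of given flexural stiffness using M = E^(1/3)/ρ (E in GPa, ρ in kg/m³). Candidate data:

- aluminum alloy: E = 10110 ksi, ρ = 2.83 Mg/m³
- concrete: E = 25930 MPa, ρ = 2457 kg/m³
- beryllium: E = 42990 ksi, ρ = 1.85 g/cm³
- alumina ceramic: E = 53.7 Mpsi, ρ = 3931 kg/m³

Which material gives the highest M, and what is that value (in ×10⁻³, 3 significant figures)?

beryllium, M = 3.60×10⁻³

Normalizing units and computing the index:
  aluminum alloy: E = 69.71 GPa, ρ = 2830 kg/m³
  concrete: E = 25.93 GPa, ρ = 2457 kg/m³
  beryllium: E = 296.4 GPa, ρ = 1850 kg/m³
  alumina ceramic: E = 370.2 GPa, ρ = 3931 kg/m³
  beryllium: M = 3.60×10⁻³
  alumina ceramic: M = 1.83×10⁻³
  aluminum alloy: M = 1.45×10⁻³
  concrete: M = 1.20×10⁻³
Highest index: beryllium.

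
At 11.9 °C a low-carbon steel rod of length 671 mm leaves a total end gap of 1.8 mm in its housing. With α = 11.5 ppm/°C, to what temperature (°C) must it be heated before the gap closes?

α·L₀·ΔT = 1.8 mm ⇒ ΔT = 1.8 / (11.5×10⁻⁶ × 671.0) = 233.3 K.
T = 11.9 + 233.3 = 245.2 °C.

245 °C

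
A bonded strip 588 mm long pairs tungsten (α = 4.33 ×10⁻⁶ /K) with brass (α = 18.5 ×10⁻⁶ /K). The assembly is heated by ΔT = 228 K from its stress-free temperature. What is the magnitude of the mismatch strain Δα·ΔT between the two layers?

3.23×10⁻³

Δα = |4.33 − 18.5|×10⁻⁶/K = 14.2×10⁻⁶/K.
Mismatch strain = Δα·ΔT = 14.2×10⁻⁶ × 228.0 = 3.23×10⁻³.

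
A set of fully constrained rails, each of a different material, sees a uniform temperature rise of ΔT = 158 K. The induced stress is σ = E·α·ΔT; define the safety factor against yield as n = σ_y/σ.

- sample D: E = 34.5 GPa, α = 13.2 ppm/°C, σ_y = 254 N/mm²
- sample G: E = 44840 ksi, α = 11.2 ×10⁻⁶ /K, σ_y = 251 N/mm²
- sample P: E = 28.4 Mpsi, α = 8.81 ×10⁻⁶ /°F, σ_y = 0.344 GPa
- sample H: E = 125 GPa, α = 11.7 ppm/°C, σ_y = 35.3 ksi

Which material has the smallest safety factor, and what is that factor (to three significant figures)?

With everything in SI (GPa, ×10⁻⁶/K, MPa):
  sample D: E = 34.50, α = 13.2, σ_y = 254.0 → σ = 72.0 MPa, n = 3.53
  sample G: E = 309.2, α = 11.2, σ_y = 251.0 → σ = 547 MPa, n = 0.459
  sample P: E = 195.8, α = 15.9, σ_y = 344.0 → σ = 491 MPa, n = 0.701
  sample H: E = 125.0, α = 11.7, σ_y = 243.4 → σ = 231 MPa, n = 1.05
The minimum is sample G at n = 0.459.

sample G, n = 0.459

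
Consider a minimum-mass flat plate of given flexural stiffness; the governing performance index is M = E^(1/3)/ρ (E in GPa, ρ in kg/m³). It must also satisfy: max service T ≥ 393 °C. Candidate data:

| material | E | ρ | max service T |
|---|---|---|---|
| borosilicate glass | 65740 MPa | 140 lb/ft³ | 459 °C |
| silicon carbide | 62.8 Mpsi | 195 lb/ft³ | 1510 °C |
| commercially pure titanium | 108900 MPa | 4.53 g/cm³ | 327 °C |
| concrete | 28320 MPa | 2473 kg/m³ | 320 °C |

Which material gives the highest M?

Screen on constraints: max service T ≥ 393 °C. Survivors: borosilicate glass, silicon carbide.
Normalizing units and computing the index:
  borosilicate glass: E = 65.74 GPa, ρ = 2243 kg/m³
  silicon carbide: E = 433.0 GPa, ρ = 3124 kg/m³
  silicon carbide: M = 2.42×10⁻³
  borosilicate glass: M = 1.80×10⁻³
Silicon carbide has the largest M.

silicon carbide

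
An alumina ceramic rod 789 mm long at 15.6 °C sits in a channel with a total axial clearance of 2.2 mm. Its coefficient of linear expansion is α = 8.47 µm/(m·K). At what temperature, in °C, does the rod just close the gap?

345 °C

α·L₀·ΔT = 2.2 mm ⇒ ΔT = 2.2 / (8.47×10⁻⁶ × 789.0) = 329.2 K.
T = 15.6 + 329.2 = 344.8 °C.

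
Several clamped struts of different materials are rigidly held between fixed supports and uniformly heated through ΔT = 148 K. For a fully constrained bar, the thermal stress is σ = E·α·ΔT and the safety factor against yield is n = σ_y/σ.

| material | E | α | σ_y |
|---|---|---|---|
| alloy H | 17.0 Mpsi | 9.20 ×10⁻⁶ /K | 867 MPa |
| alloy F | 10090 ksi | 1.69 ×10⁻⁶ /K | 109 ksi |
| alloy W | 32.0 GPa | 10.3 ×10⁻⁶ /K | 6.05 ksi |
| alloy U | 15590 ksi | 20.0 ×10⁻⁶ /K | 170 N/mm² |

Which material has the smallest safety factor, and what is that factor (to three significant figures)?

Converting E to GPa, α to ×10⁻⁶/K, σ_y to MPa, then σ and n for each:
  alloy H: E = 117.2, α = 9.20, σ_y = 867.0 → σ = 160 MPa, n = 5.43
  alloy F: E = 69.57, α = 1.69, σ_y = 751.5 → σ = 17.4 MPa, n = 43.2
  alloy W: E = 32.00, α = 10.3, σ_y = 41.71 → σ = 48.8 MPa, n = 0.855
  alloy U: E = 107.5, α = 20.0, σ_y = 170.0 → σ = 318 MPa, n = 0.534
The minimum is alloy U at n = 0.534.

alloy U, n = 0.534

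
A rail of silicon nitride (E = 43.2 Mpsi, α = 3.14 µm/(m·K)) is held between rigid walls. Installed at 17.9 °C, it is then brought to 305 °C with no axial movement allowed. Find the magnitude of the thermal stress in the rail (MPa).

269 MPa

E = 43.2 Mpsi = 297.9 GPa.
ΔT = 287.1 K. Constrained thermal stress σ = E·α·ΔT = 297.9×10³ MPa × 3.14×10⁻⁶ × 287.1 = 269 MPa (compressive).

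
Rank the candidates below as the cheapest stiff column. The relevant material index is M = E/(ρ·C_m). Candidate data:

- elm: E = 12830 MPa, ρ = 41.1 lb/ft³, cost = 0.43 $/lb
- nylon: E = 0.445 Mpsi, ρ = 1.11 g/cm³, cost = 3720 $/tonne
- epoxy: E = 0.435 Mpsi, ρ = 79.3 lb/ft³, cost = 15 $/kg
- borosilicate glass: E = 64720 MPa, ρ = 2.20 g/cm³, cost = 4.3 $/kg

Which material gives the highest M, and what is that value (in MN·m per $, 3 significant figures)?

Convert each candidate to consistent units, then evaluate M:
  elm: E = 12.83 GPa, ρ = 658.4 kg/m³, cost = 0.9480 $/kg
  nylon: E = 3.068 GPa, ρ = 1110 kg/m³, cost = 3.720 $/kg
  epoxy: E = 2.999 GPa, ρ = 1270 kg/m³, cost = 15.00 $/kg
  borosilicate glass: E = 64.72 GPa, ρ = 2200 kg/m³, cost = 4.300 $/kg
  elm: M = 20.6 MN·m per $
  borosilicate glass: M = 6.84 MN·m per $
  nylon: M = 0.743 MN·m per $
  epoxy: M = 0.157 MN·m per $
Elm ranks first.

elm, M = 20.6 MN·m per $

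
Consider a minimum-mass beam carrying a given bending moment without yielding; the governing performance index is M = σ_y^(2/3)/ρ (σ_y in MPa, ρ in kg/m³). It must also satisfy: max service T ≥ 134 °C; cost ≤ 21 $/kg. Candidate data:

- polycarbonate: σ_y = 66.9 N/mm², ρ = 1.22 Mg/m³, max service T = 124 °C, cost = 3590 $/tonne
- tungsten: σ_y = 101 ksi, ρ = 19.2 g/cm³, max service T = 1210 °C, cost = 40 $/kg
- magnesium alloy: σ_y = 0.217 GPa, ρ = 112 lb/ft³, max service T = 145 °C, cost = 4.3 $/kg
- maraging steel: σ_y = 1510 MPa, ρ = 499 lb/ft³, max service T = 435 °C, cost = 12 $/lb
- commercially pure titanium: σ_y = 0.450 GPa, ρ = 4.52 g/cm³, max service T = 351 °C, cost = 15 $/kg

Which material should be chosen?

Screen on constraints: max service T ≥ 134 °C; cost ≤ 21 $/kg. Survivors: magnesium alloy, commercially pure titanium.
Normalizing units and computing the index:
  magnesium alloy: σ_y = 217.0 MPa, ρ = 1794 kg/m³
  commercially pure titanium: σ_y = 450.0 MPa, ρ = 4520 kg/m³
  magnesium alloy: M = 20.1×10⁻³
  commercially pure titanium: M = 13.0×10⁻³
Highest index: magnesium alloy.

magnesium alloy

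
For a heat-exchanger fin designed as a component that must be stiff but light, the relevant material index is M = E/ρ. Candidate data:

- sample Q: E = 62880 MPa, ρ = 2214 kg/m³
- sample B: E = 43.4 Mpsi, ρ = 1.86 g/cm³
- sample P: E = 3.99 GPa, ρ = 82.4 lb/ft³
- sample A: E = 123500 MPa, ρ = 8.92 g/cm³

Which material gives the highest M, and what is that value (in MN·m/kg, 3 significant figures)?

In SI units:
  sample Q: E = 62.88 GPa, ρ = 2214 kg/m³
  sample B: E = 299.2 GPa, ρ = 1860 kg/m³
  sample P: E = 3.990 GPa, ρ = 1320 kg/m³
  sample A: E = 123.5 GPa, ρ = 8920 kg/m³
  sample B: M = 161 MN·m/kg
  sample Q: M = 28.4 MN·m/kg
  sample A: M = 13.8 MN·m/kg
  sample P: M = 3.02 MN·m/kg
Sample B ranks first.

sample B, M = 161 MN·m/kg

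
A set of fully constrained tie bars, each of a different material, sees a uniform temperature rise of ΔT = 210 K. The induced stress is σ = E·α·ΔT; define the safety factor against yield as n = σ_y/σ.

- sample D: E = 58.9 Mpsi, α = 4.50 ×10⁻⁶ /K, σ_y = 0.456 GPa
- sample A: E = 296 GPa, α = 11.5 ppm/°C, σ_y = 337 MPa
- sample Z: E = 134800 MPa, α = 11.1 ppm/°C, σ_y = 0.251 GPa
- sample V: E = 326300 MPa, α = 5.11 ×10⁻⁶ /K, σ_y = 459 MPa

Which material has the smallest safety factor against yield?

In consistent units (E in GPa, α in ×10⁻⁶/K, σ_y in MPa):
  sample D: E = 406.1, α = 4.50, σ_y = 456.0 → σ = 384 MPa, n = 1.19
  sample A: E = 296.0, α = 11.5, σ_y = 337.0 → σ = 715 MPa, n = 0.471
  sample Z: E = 134.8, α = 11.1, σ_y = 251.0 → σ = 314 MPa, n = 0.799
  sample V: E = 326.3, α = 5.11, σ_y = 459.0 → σ = 350 MPa, n = 1.31
Smallest n: sample A with n = 0.471.

sample A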